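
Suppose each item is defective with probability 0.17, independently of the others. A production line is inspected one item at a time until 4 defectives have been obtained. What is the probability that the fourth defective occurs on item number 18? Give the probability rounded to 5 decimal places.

Y = trial on which the fourth success occurs; negative binomial, r=4, p=0.17.
P(Y=18) = C(17,3) · p^4 · (1−p)^14
= 680 · 0.00083521 · 0.073637 = 0.0418213

0.04182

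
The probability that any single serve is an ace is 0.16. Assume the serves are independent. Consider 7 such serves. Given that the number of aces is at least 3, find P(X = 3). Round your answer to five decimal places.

X ~ Binomial(7, 0.16). Want P(X=3 | X≥3) = P(X=3) / P(X≥3).
P(X=3) = C(7,3)·0.16^3·0.84^4 = 0.0713748
P(X≥3) = 1 − 0.2950903 − 0.3934538 − 0.2248307 = 0.0866251
Ratio = 0.0713748 / 0.0866251 = 0.8239508

0.82395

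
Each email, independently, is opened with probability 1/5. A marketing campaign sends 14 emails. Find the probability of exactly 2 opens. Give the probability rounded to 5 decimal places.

0.25014

X ~ Binomial(n=14, p=0.20).
P(X=2) = C(14,2) · p^2 · (1−p)^12
= 91 · 0.04 · 0.068719 = 0.2501389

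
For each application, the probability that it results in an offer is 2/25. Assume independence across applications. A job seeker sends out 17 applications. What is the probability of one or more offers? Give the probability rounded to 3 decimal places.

P(at least one) = 1 − P(none) = 1 − (1 − 0.08)^17
= 1 − 0.24232 = 0.75768

0.758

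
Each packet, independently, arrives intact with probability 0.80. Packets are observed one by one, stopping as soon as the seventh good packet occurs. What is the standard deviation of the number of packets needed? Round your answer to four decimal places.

1.4790

Y = total packets until the seventh success; negative binomial with r=7, p=0.80.
SD(Y) = √[r(1−p)/p²] = √(2.187500) = 1.479020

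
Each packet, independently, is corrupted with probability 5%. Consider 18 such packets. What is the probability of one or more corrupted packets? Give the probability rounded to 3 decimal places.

0.603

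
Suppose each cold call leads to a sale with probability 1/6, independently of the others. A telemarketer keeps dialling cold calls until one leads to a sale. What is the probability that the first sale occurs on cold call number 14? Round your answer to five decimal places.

Geometric (trials to first success), p = 0.166667.
P(Y = 14) = (1−p)^13 · p = 0.093464 · 0.166667 = 0.0155773

0.01558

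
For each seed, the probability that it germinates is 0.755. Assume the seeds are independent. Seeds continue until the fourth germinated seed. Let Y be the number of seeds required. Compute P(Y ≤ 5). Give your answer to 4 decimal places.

Finishing within 5 seeds ⇔ at least 4 successes in the first 5. With X ~ Binomial(5, 0.755), P(Y ≤ 5) = 1 − P(X ≤ 3).
  k=0: C(5,0)·0.755^0·0.245^5 = 0.000883
  k=1: C(5,1)·0.755^1·0.245^4 = 0.013601
  k=2: C(5,2)·0.755^2·0.245^3 = 0.083829
  k=3: C(5,3)·0.755^3·0.245^2 = 0.258329
1 − 0.356642 = 0.643358

0.6434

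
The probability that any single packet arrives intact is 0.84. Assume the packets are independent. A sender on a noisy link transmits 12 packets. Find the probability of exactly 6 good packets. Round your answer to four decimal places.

0.0054

X ~ Binomial(n=12, p=0.84).
P(X=6) = C(12,6) · p^6 · (1−p)^6
= 924 · 0.3513 · 1.6777e-05 = 0.005446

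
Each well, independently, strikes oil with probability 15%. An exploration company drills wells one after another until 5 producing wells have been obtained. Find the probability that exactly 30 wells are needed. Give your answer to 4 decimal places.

0.0310

Y = trial on which the fifth success occurs; negative binomial, r=5, p=0.15.
P(Y=30) = C(29,4) · p^5 · (1−p)^25
= 23751 · 7.5937e-05 · 0.017198 = 0.031018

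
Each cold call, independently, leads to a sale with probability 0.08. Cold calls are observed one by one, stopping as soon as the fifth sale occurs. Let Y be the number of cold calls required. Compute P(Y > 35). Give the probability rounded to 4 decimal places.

Needing more than 35 cold calls ⇔ fewer than 5 successes in the first 35. With X ~ Binomial(35, 0.08), P(Y > 35) = P(X ≤ 4).
  k=0: C(35,0)·0.08^0·0.92^35 = 0.054022
  k=1: C(35,1)·0.08^1·0.92^34 = 0.164416
  k=2: C(35,2)·0.08^2·0.92^33 = 0.243050
  k=3: C(35,3)·0.08^3·0.92^32 = 0.232482
  k=4: C(35,4)·0.08^4·0.92^31 = 0.161727
P(X ≤ 4) = 0.855698

0.8557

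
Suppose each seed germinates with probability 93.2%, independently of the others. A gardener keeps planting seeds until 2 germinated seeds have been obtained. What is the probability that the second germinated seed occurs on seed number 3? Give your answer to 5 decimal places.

0.11813

Y = trial on which the second success occurs; negative binomial, r=2, p=0.932.
P(Y=3) = C(2,1) · p^2 · (1−p)^1
= 2 · 0.86862 · 0.068 = 0.1181329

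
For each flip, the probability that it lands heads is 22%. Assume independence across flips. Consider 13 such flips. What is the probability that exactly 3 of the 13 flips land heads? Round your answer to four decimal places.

X ~ Binomial(n=13, p=0.22).
P(X=3) = C(13,3) · p^3 · (1−p)^10
= 286 · 0.010648 · 0.083358 = 0.253852

0.2539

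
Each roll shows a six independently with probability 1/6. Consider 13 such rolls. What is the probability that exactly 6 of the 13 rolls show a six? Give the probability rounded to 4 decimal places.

0.0103

X ~ Binomial(n=13, p=0.166667).
P(X=6) = C(13,6) · p^6 · (1−p)^7
= 1716 · 2.1433e-05 · 0.27908 = 0.010265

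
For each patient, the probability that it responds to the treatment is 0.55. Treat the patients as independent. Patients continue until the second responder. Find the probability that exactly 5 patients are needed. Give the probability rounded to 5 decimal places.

0.11026

Y = trial on which the second success occurs; negative binomial, r=2, p=0.55.
P(Y=5) = C(4,1) · p^2 · (1−p)^3
= 4 · 0.3025 · 0.091125 = 0.1102613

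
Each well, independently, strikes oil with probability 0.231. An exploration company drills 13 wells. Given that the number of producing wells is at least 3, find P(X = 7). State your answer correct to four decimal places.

X ~ Binomial(13, 0.231). Want P(X=7 | X≥3) = P(X=7) / P(X≥3).
P(X=7) = C(13,7)·0.231^7·0.769^6 = 0.012455
P(X≥3) = 1 − 0.032888 − 0.128431 − 0.231477 = 0.607203
Ratio = 0.012455 / 0.607203 = 0.020513

0.0205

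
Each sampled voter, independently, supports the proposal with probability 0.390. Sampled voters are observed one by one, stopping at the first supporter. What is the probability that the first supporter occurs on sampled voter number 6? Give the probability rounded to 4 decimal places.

Geometric (trials to first success), p = 0.39.
P(Y = 6) = (1−p)^5 · p = 0.08446 · 0.39 = 0.032939

0.0329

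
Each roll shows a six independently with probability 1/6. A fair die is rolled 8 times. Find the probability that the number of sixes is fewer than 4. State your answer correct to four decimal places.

0.9693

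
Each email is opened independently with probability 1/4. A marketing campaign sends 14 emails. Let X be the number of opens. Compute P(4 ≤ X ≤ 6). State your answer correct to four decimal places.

0.4404

X ~ Binomial(14, 0.25); P(4 ≤ X ≤ 6) = Σ C(14,k) p^k (1−p)^(14−k) over k:
  k=4: C(14,4)·0.25^4·0.75^10 = 0.220195
  k=5: C(14,5)·0.25^5·0.75^9 = 0.146796
  k=6: C(14,6)·0.25^6·0.75^8 = 0.073398
Total = 0.440389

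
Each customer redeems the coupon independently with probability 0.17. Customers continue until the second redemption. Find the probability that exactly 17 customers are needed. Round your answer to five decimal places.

0.02826

Y = trial on which the second success occurs; negative binomial, r=2, p=0.17.
P(Y=17) = C(16,1) · p^2 · (1−p)^15
= 16 · 0.0289 · 0.061118 = 0.0282611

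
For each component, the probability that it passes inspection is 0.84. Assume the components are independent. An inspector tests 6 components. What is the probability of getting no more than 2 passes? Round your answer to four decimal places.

0.0075

X ~ Binomial(6, 0.84); P(X ≤ 2) = Σ C(6,k) p^k (1−p)^(6−k) over k:
  k=0: C(6,0)·0.84^0·0.16^6 = 0.000017
  k=1: C(6,1)·0.84^1·0.16^5 = 0.000528
  k=2: C(6,2)·0.84^2·0.16^4 = 0.006936
Total = 0.007482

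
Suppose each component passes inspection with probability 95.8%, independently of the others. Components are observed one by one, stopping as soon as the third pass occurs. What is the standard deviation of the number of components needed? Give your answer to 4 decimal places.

0.3705

Y = total components until the third success; negative binomial with r=3, p=0.958.
SD(Y) = √[r(1−p)/p²] = √(0.137290) = 0.370527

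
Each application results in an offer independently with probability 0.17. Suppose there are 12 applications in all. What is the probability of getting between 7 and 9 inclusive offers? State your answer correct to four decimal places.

X ~ Binomial(12, 0.17); P(7 ≤ X ≤ 9) = Σ C(12,k) p^k (1−p)^(12−k) over k:
  k=7: C(12,7)·0.17^7·0.83^5 = 0.001280
  k=8: C(12,8)·0.17^8·0.83^4 = 0.000164
  k=9: C(12,9)·0.17^9·0.83^3 = 0.000015
Total = 0.001459

0.0015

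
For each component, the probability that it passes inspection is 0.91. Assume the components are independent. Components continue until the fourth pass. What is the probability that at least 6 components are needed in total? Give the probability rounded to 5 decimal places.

0.06738

Needing more than 5 components ⇔ fewer than 4 successes in the first 5. With X ~ Binomial(5, 0.91), P(Y > 5) = P(X ≤ 3).
  k=0: C(5,0)·0.91^0·0.09^5 = 0.0000059
  k=1: C(5,1)·0.91^1·0.09^4 = 0.0002985
  k=2: C(5,2)·0.91^2·0.09^3 = 0.0060368
  k=3: C(5,3)·0.91^3·0.09^2 = 0.0610393
P(X ≤ 3) = 0.0673805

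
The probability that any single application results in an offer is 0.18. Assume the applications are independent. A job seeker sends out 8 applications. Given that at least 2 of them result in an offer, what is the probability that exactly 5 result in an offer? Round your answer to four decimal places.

X ~ Binomial(8, 0.18). Want P(X=5 | X≥2) = P(X=5) / P(X≥2).
P(X=5) = C(8,5)·0.18^5·0.82^3 = 0.005834
P(X≥2) = 1 − 0.204414 − 0.358971 = 0.436615
Ratio = 0.005834 / 0.436615 = 0.013363

0.0134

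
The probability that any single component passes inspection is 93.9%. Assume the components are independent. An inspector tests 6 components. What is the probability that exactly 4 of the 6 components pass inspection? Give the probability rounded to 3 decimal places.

0.043

X ~ Binomial(n=6, p=0.939).
P(X=4) = C(6,4) · p^4 · (1−p)^2
= 15 · 0.77743 · 0.003721 = 0.04339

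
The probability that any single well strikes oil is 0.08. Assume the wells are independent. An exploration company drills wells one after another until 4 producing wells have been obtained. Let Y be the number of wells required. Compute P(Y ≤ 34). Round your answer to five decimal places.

0.28755

Finishing within 34 wells ⇔ at least 4 successes in the first 34. With X ~ Binomial(34, 0.08), P(Y ≤ 34) = 1 − P(X ≤ 3).
  k=0: C(34,0)·0.08^0·0.92^34 = 0.0587200
  k=1: C(34,1)·0.08^1·0.92^33 = 0.1736070
  k=2: C(34,2)·0.08^2·0.92^32 = 0.2490883
  k=3: C(34,3)·0.08^3·0.92^31 = 0.2310384
1 − 0.7124537 = 0.2875463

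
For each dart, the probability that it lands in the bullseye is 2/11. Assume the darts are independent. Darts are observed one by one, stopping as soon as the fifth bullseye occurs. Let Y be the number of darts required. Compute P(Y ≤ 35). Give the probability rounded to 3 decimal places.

0.788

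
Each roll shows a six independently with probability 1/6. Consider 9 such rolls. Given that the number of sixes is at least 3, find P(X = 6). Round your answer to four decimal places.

0.0058

X ~ Binomial(9, 0.166667). Want P(X=6 | X≥3) = P(X=6) / P(X≥3).
P(X=6) = C(9,6)·0.166667^6·0.833333^3 = 0.001042
P(X≥3) = 1 − 0.193807 − 0.348852 − 0.279082 = 0.178260
Ratio = 0.001042 / 0.178260 = 0.005845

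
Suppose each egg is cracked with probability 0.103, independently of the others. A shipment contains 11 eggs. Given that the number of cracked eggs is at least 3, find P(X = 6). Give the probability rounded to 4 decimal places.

X ~ Binomial(11, 0.103). Want P(X=6 | X≥3) = P(X=6) / P(X≥3).
P(X=6) = C(11,6)·0.103^6·0.897^5 = 0.000320
P(X≥3) = 1 − 0.302494 − 0.382080 − 0.219366 = 0.096060
Ratio = 0.000320 / 0.096060 = 0.003335

0.0033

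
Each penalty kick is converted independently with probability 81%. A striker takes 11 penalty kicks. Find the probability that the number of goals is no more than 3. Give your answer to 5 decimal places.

0.00016

X ~ Binomial(11, 0.81); P(X ≤ 3) = Σ C(11,k) p^k (1−p)^(11−k) over k:
  k=0: C(11,0)·0.81^0·0.19^11 = 0.0000000
  k=1: C(11,1)·0.81^1·0.19^10 = 0.0000005
  k=2: C(11,2)·0.81^2·0.19^9 = 0.0000116
  k=3: C(11,3)·0.81^3·0.19^8 = 0.0001489
Total = 0.0001611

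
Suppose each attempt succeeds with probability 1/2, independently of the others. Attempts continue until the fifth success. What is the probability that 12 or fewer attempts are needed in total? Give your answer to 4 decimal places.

Finishing within 12 attempts ⇔ at least 5 successes in the first 12. With X ~ Binomial(12, 0.50), P(Y ≤ 12) = 1 − P(X ≤ 4).
  k=0: C(12,0)·0.50^0·0.50^12 = 0.000244
  k=1: C(12,1)·0.50^1·0.50^11 = 0.002930
  k=2: C(12,2)·0.50^2·0.50^10 = 0.016113
  k=3: C(12,3)·0.50^3·0.50^9 = 0.053711
  k=4: C(12,4)·0.50^4·0.50^8 = 0.120850
1 − 0.193848 = 0.806152

0.8062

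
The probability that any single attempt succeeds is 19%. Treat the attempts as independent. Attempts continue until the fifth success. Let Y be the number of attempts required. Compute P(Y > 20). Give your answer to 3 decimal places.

0.673

Needing more than 20 attempts ⇔ fewer than 5 successes in the first 20. With X ~ Binomial(20, 0.19), P(Y > 20) = P(X ≤ 4).
  k=0: C(20,0)·0.19^0·0.81^20 = 0.01478
  k=1: C(20,1)·0.19^1·0.81^19 = 0.06934
  k=2: C(20,2)·0.19^2·0.81^18 = 0.15452
  k=3: C(20,3)·0.19^3·0.81^17 = 0.21748
  k=4: C(20,4)·0.19^4·0.81^16 = 0.21680
P(X ≤ 4) = 0.67293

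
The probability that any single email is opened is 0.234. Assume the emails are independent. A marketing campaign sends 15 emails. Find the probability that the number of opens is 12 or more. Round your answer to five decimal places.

X ~ Binomial(15, 0.234); P(X ≥ 12) = Σ C(15,k) p^k (1−p)^(15−k) over k:
  k=12: C(15,12)·0.234^12·0.766^3 = 0.0000055
  k=13: C(15,13)·0.234^13·0.766^2 = 0.0000004
  k=14: C(15,14)·0.234^14·0.766^1 = 0.0000000
  k=15: C(15,15)·0.234^15·0.766^0 = 0.0000000
Total = 0.0000059

0.00001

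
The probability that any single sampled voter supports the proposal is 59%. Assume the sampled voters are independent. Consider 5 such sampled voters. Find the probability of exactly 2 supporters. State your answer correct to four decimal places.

X ~ Binomial(n=5, p=0.59).
P(X=2) = C(5,2) · p^2 · (1−p)^3
= 10 · 0.3481 · 0.068921 = 0.239914

0.2399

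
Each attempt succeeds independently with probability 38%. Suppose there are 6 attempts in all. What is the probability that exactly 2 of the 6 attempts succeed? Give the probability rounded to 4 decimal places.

0.3201

X ~ Binomial(n=6, p=0.38).
P(X=2) = C(6,2) · p^2 · (1−p)^4
= 15 · 0.1444 · 0.14776 = 0.320055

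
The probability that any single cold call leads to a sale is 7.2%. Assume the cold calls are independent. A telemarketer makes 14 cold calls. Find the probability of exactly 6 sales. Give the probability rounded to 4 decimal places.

X ~ Binomial(n=14, p=0.072).
P(X=6) = C(14,6) · p^6 · (1−p)^8
= 3003 · 1.3931e-07 · 0.55003 = 0.000230

0.0002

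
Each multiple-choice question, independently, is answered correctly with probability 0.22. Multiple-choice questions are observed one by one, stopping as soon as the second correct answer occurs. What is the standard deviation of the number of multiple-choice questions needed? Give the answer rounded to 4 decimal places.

5.6773

Y = total multiple-choice questions until the second success; negative binomial with r=2, p=0.22.
SD(Y) = √[r(1−p)/p²] = √(32.231405) = 5.677271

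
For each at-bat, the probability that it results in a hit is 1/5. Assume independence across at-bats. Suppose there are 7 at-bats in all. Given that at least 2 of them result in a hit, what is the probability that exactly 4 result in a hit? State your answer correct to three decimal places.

X ~ Binomial(7, 0.20). Want P(X=4 | X≥2) = P(X=4) / P(X≥2).
P(X=4) = C(7,4)·0.20^4·0.80^3 = 0.02867
P(X≥2) = 1 − 0.20972 − 0.36700 = 0.42328
Ratio = 0.02867 / 0.42328 = 0.06774

0.068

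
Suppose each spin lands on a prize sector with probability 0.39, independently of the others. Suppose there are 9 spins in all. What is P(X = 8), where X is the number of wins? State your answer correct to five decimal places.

0.00294

X ~ Binomial(n=9, p=0.39).
P(X=8) = C(9,8) · p^8 · (1−p)^1
= 9 · 0.0005352 · 0.61 = 0.0029383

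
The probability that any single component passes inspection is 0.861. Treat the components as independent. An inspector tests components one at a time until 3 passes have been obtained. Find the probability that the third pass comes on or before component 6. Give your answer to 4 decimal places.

Finishing within 6 components ⇔ at least 3 successes in the first 6. With X ~ Binomial(6, 0.861), P(Y ≤ 6) = 1 − P(X ≤ 2).
  k=0: C(6,0)·0.861^0·0.139^6 = 0.000007
  k=1: C(6,1)·0.861^1·0.139^5 = 0.000268
  k=2: C(6,2)·0.861^2·0.139^4 = 0.004151
1 − 0.004426 = 0.995574

0.9956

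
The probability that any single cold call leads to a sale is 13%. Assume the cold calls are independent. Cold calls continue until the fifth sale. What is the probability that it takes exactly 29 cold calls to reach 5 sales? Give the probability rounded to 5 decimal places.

Y = trial on which the fifth success occurs; negative binomial, r=5, p=0.13.
P(Y=29) = C(28,4) · p^5 · (1−p)^24
= 20475 · 3.7129e-05 · 0.035356 = 0.0268784

0.02688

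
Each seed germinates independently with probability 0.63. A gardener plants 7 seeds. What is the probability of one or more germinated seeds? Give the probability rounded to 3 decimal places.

P(at least one) = 1 − P(none) = 1 − (1 − 0.63)^7
= 1 − 0.00095 = 0.99905

0.999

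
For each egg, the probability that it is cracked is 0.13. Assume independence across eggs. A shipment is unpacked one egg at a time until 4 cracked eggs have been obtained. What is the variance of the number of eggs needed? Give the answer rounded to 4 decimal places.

205.9172

Y = total eggs until the fourth success; negative binomial with r=4, p=0.13.
Var(Y) = r(1−p)/p² = 4·0.87 / 0.13² = 205.917160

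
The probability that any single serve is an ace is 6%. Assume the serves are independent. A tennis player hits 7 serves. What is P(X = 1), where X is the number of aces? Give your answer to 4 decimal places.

X ~ Binomial(n=7, p=0.06).
P(X=1) = C(7,1) · p^1 · (1−p)^6
= 7 · 0.06 · 0.68987 = 0.289745

0.2897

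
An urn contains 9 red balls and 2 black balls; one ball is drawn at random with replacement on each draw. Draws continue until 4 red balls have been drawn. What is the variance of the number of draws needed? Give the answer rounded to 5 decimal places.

1.08642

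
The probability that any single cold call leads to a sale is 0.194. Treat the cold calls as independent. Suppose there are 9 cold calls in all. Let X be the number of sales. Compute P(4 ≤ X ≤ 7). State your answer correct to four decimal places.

0.0779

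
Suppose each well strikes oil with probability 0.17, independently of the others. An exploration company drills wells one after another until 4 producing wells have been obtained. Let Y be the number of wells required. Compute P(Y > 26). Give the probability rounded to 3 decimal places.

Needing more than 26 wells ⇔ fewer than 4 successes in the first 26. With X ~ Binomial(26, 0.17), P(Y > 26) = P(X ≤ 3).
  k=0: C(26,0)·0.17^0·0.83^26 = 0.00787
  k=1: C(26,1)·0.17^1·0.83^25 = 0.04192
  k=2: C(26,2)·0.17^2·0.83^24 = 0.10731
  k=3: C(26,3)·0.17^3·0.83^23 = 0.17584
P(X ≤ 3) = 0.33294

0.333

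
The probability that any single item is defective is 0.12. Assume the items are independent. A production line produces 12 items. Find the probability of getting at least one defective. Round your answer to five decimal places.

0.78433

P(at least one) = 1 − P(none) = 1 − (1 − 0.12)^12
= 1 − 0.2156712 = 0.7843288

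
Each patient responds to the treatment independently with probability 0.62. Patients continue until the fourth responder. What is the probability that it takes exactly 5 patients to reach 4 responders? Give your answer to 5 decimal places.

Y = trial on which the fourth success occurs; negative binomial, r=4, p=0.62.
P(Y=5) = C(4,3) · p^4 · (1−p)^1
= 4 · 0.14776 · 0.38 = 0.2246003

0.22460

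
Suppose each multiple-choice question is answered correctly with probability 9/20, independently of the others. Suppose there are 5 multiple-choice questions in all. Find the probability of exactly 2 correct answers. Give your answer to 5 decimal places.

X ~ Binomial(n=5, p=0.45).
P(X=2) = C(5,2) · p^2 · (1−p)^3
= 10 · 0.2025 · 0.16637 = 0.3369094

0.33691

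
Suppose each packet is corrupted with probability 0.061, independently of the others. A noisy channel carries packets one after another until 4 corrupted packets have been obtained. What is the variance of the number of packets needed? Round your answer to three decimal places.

Y = total packets until the fourth success; negative binomial with r=4, p=0.061.
Var(Y) = r(1−p)/p² = 4·0.939 / 0.061² = 1009.40607

1009.406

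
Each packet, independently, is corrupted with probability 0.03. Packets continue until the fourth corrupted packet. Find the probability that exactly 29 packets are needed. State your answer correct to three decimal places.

0.001

Y = trial on which the fourth success occurs; negative binomial, r=4, p=0.03.
P(Y=29) = C(28,3) · p^4 · (1−p)^25
= 3276 · 8.1e-07 · 0.46697 = 0.00124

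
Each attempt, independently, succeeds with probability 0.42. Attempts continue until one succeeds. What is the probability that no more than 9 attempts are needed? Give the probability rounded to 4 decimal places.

0.9926

Y = number of attempts to the first success; geometric, p = 0.42.
P(Y ≤ 9) = 1 − (1−p)^9 = 1 − 0.007428 = 0.992572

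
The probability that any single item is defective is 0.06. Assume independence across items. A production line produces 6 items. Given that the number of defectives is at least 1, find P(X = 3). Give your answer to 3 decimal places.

0.012

X ~ Binomial(6, 0.06). Want P(X=3 | X≥1) = P(X=3) / P(X≥1).
P(X=3) = C(6,3)·0.06^3·0.94^3 = 0.00359
P(X≥1) = 1 − 0.68987 = 0.31013
Ratio = 0.00359 / 0.31013 = 0.01157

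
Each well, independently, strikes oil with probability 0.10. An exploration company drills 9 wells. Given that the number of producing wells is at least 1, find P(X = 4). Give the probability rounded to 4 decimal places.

0.0121

X ~ Binomial(9, 0.10). Want P(X=4 | X≥1) = P(X=4) / P(X≥1).
P(X=4) = C(9,4)·0.10^4·0.90^5 = 0.007440
P(X≥1) = 1 − 0.387420 = 0.612580
Ratio = 0.007440 / 0.612580 = 0.012146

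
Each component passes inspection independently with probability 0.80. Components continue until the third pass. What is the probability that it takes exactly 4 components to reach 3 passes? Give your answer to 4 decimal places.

0.3072

Y = trial on which the third success occurs; negative binomial, r=3, p=0.80.
P(Y=4) = C(3,2) · p^3 · (1−p)^1
= 3 · 0.512 · 0.2 = 0.307200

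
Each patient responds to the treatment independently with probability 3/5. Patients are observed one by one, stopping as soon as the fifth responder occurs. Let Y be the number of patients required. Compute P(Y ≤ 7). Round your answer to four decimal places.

0.4199

Finishing within 7 patients ⇔ at least 5 successes in the first 7. With X ~ Binomial(7, 0.60), P(Y ≤ 7) = 1 − P(X ≤ 4).
  k=0: C(7,0)·0.60^0·0.40^7 = 0.001638
  k=1: C(7,1)·0.60^1·0.40^6 = 0.017203
  k=2: C(7,2)·0.60^2·0.40^5 = 0.077414
  k=3: C(7,3)·0.60^3·0.40^4 = 0.193536
  k=4: C(7,4)·0.60^4·0.40^3 = 0.290304
1 − 0.580096 = 0.419904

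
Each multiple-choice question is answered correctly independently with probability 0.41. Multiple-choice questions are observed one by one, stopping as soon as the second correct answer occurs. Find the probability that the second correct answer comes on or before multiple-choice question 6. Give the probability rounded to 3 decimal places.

Finishing within 6 multiple-choice questions ⇔ at least 2 successes in the first 6. With X ~ Binomial(6, 0.41), P(Y ≤ 6) = 1 − P(X ≤ 1).
  k=0: C(6,0)·0.41^0·0.59^6 = 0.04218
  k=1: C(6,1)·0.41^1·0.59^5 = 0.17587
1 − 0.21805 = 0.78195

0.782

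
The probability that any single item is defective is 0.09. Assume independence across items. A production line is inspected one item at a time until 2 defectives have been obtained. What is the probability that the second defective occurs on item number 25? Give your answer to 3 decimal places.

0.022

Y = trial on which the second success occurs; negative binomial, r=2, p=0.09.
P(Y=25) = C(24,1) · p^2 · (1−p)^23
= 24 · 0.0081 · 0.11428 = 0.02222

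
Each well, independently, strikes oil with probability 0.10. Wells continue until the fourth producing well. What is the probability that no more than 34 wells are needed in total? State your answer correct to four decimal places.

Finishing within 34 wells ⇔ at least 4 successes in the first 34. With X ~ Binomial(34, 0.10), P(Y ≤ 34) = 1 − P(X ≤ 3).
  k=0: C(34,0)·0.10^0·0.90^34 = 0.027813
  k=1: C(34,1)·0.10^1·0.90^33 = 0.105071
  k=2: C(34,2)·0.10^2·0.90^32 = 0.192630
  k=3: C(34,3)·0.10^3·0.90^31 = 0.228302
1 − 0.553815 = 0.446185

0.4462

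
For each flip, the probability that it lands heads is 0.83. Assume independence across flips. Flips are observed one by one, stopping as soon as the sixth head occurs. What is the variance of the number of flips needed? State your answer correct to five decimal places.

Y = total flips until the sixth success; negative binomial with r=6, p=0.83.
Var(Y) = r(1−p)/p² = 6·0.17 / 0.83² = 1.4806213

1.48062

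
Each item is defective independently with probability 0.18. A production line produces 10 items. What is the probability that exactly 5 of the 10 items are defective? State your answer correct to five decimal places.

X ~ Binomial(n=10, p=0.18).
P(X=5) = C(10,5) · p^5 · (1−p)^5
= 252 · 0.00018896 · 0.37074 = 0.0176536

0.01765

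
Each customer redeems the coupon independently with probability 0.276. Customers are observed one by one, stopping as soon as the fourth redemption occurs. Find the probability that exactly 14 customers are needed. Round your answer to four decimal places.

0.0657

Y = trial on which the fourth success occurs; negative binomial, r=4, p=0.276.
P(Y=14) = C(13,3) · p^4 · (1−p)^10
= 286 · 0.0058028 · 0.039572 = 0.065673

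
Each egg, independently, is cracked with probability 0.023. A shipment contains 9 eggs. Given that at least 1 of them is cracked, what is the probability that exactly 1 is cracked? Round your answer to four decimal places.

X ~ Binomial(9, 0.023). Want P(X=1 | X≥1) = P(X=1) / P(X≥1).
P(X=1) = C(9,1)·0.023^1·0.977^8 = 0.171841
P(X≥1) = 1 − 0.811056 = 0.188944
Ratio = 0.171841 / 0.188944 = 0.909483

0.9095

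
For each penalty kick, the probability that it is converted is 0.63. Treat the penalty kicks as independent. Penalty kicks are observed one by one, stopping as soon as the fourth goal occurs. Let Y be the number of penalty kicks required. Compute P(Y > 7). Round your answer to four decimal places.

Needing more than 7 penalty kicks ⇔ fewer than 4 successes in the first 7. With X ~ Binomial(7, 0.63), P(Y > 7) = P(X ≤ 3).
  k=0: C(7,0)·0.63^0·0.37^7 = 0.000949
  k=1: C(7,1)·0.63^1·0.37^6 = 0.011315
  k=2: C(7,2)·0.63^2·0.37^5 = 0.057797
  k=3: C(7,3)·0.63^3·0.37^4 = 0.164020
P(X ≤ 3) = 0.234082

0.2341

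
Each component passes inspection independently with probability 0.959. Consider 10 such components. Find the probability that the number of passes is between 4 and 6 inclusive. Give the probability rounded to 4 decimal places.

0.0005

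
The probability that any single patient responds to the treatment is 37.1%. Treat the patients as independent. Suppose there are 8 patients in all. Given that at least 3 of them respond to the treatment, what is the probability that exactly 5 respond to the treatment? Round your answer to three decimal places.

X ~ Binomial(8, 0.371). Want P(X=5 | X≥3) = P(X=5) / P(X≥3).
P(X=5) = C(8,5)·0.371^5·0.629^3 = 0.09795
P(X≥3) = 1 − 0.02450 − 0.11562 − 0.23868 = 0.62121
Ratio = 0.09795 / 0.62121 = 0.15768

0.158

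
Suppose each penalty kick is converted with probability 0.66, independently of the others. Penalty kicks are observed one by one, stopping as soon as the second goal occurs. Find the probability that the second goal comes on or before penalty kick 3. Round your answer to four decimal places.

Finishing within 3 penalty kicks ⇔ at least 2 successes in the first 3. With X ~ Binomial(3, 0.66), P(Y ≤ 3) = 1 − P(X ≤ 1).
  k=0: C(3,0)·0.66^0·0.34^3 = 0.039304
  k=1: C(3,1)·0.66^1·0.34^2 = 0.228888
1 − 0.268192 = 0.731808

0.7318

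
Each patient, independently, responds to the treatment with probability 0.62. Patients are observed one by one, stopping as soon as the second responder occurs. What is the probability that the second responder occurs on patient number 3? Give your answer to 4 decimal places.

Y = trial on which the second success occurs; negative binomial, r=2, p=0.62.
P(Y=3) = C(2,1) · p^2 · (1−p)^1
= 2 · 0.3844 · 0.38 = 0.292144

0.2921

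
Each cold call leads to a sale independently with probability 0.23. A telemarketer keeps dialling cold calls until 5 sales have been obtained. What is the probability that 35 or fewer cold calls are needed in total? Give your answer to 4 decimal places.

0.9302

Finishing within 35 cold calls ⇔ at least 5 successes in the first 35. With X ~ Binomial(35, 0.23), P(Y ≤ 35) = 1 − P(X ≤ 4).
  k=0: C(35,0)·0.23^0·0.77^35 = 0.000106
  k=1: C(35,1)·0.23^1·0.77^34 = 0.001113
  k=2: C(35,2)·0.23^2·0.77^33 = 0.005652
  k=3: C(35,3)·0.23^3·0.77^32 = 0.018569
  k=4: C(35,4)·0.23^4·0.77^31 = 0.044373
1 − 0.069814 = 0.930186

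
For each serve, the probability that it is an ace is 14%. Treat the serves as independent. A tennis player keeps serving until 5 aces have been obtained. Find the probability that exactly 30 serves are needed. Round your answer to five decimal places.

0.02943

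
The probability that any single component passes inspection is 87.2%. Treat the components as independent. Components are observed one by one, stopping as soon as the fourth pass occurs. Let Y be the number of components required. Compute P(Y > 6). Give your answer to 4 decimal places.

Needing more than 6 components ⇔ fewer than 4 successes in the first 6. With X ~ Binomial(6, 0.872), P(Y > 6) = P(X ≤ 3).
  k=0: C(6,0)·0.872^0·0.128^6 = 0.000004
  k=1: C(6,1)·0.872^1·0.128^5 = 0.000180
  k=2: C(6,2)·0.872^2·0.128^4 = 0.003062
  k=3: C(6,3)·0.872^3·0.128^3 = 0.027811
P(X ≤ 3) = 0.031056

0.0311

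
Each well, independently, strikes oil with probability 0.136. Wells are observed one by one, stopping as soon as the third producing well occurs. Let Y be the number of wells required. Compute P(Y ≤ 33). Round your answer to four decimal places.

Finishing within 33 wells ⇔ at least 3 successes in the first 33. With X ~ Binomial(33, 0.136), P(Y ≤ 33) = 1 − P(X ≤ 2).
  k=0: C(33,0)·0.136^0·0.864^33 = 0.008034
  k=1: C(33,1)·0.136^1·0.864^32 = 0.041734
  k=2: C(33,2)·0.136^2·0.864^31 = 0.105108
1 − 0.154877 = 0.845123

0.8451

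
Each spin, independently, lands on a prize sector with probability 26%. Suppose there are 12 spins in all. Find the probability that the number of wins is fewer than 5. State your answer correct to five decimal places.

X ~ Binomial(12, 0.26); P(X ≤ 4) = Σ C(12,k) p^k (1−p)^(12−k) over k:
  k=0: C(12,0)·0.26^0·0.74^12 = 0.0269638
  k=1: C(12,1)·0.26^1·0.74^11 = 0.1136851
  k=2: C(12,2)·0.26^2·0.74^10 = 0.2196888
  k=3: C(12,3)·0.26^3·0.74^9 = 0.2572931
  k=4: C(12,4)·0.26^4·0.74^8 = 0.2034007
Total = 0.8210314

0.82103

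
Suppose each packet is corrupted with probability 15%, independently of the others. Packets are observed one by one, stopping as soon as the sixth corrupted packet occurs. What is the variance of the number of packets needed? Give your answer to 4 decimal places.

226.6667

Y = total packets until the sixth success; negative binomial with r=6, p=0.15.
Var(Y) = r(1−p)/p² = 6·0.85 / 0.15² = 226.666667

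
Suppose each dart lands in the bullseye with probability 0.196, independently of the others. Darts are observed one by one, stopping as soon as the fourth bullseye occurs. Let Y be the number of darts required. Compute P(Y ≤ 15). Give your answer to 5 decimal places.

0.33687

Finishing within 15 darts ⇔ at least 4 successes in the first 15. With X ~ Binomial(15, 0.196), P(Y ≤ 15) = 1 − P(X ≤ 3).
  k=0: C(15,0)·0.196^0·0.804^15 = 0.0379176
  k=1: C(15,1)·0.196^1·0.804^14 = 0.1386539
  k=2: C(15,2)·0.196^2·0.804^13 = 0.2366084
  k=3: C(15,3)·0.196^3·0.804^12 = 0.2499495
1 − 0.6631293 = 0.3368707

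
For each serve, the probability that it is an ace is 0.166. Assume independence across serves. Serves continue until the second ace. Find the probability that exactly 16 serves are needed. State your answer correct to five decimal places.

Y = trial on which the second success occurs; negative binomial, r=2, p=0.166.
P(Y=16) = C(15,1) · p^2 · (1−p)^14
= 15 · 0.027556 · 0.078763 = 0.0325561

0.03256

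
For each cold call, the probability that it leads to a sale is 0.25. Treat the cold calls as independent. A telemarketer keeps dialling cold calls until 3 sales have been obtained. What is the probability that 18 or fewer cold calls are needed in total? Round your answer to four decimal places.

Finishing within 18 cold calls ⇔ at least 3 successes in the first 18. With X ~ Binomial(18, 0.25), P(Y ≤ 18) = 1 − P(X ≤ 2).
  k=0: C(18,0)·0.25^0·0.75^18 = 0.005638
  k=1: C(18,1)·0.25^1·0.75^17 = 0.033826
  k=2: C(18,2)·0.25^2·0.75^16 = 0.095841
1 − 0.135305 = 0.864695

0.8647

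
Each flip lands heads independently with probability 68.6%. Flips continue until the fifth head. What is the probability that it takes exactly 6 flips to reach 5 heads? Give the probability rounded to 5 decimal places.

0.23852

Y = trial on which the fifth success occurs; negative binomial, r=5, p=0.686.
P(Y=6) = C(5,4) · p^5 · (1−p)^1
= 5 · 0.15192 · 0.314 = 0.2385175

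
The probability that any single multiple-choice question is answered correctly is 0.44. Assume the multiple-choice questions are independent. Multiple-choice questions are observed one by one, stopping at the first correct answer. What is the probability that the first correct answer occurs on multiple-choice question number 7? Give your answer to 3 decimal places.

Geometric (trials to first success), p = 0.44.
P(Y = 7) = (1−p)^6 · p = 0.030841 · 0.44 = 0.01357

0.014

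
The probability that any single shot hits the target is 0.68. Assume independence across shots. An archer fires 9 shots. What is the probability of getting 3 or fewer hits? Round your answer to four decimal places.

X ~ Binomial(9, 0.68); P(X ≤ 3) = Σ C(9,k) p^k (1−p)^(9−k) over k:
  k=0: C(9,0)·0.68^0·0.32^9 = 0.000035
  k=1: C(9,1)·0.68^1·0.32^8 = 0.000673
  k=2: C(9,2)·0.68^2·0.32^7 = 0.005720
  k=3: C(9,3)·0.68^3·0.32^6 = 0.028360
Total = 0.034788

0.0348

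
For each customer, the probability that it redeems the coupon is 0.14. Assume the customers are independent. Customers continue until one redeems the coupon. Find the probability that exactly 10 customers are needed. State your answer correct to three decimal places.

Geometric (trials to first success), p = 0.14.
P(Y = 10) = (1−p)^9 · p = 0.25733 · 0.14 = 0.03603

0.036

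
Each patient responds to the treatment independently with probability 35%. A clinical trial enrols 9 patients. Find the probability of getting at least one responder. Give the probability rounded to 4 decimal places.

P(at least one) = 1 − P(none) = 1 − (1 − 0.35)^9
= 1 − 0.020712 = 0.979288

0.9793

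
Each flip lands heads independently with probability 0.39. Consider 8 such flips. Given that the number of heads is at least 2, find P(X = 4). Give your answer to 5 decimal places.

0.25400

X ~ Binomial(8, 0.39). Want P(X=4 | X≥2) = P(X=4) / P(X≥2).
P(X=4) = C(8,4)·0.39^4·0.61^4 = 0.2242208
P(X≥2) = 1 − 0.0191707 − 0.0980536 = 0.8827757
Ratio = 0.2242208 / 0.8827757 = 0.2539952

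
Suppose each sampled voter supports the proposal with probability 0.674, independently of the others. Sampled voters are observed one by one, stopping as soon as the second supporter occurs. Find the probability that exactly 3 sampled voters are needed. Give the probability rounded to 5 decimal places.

0.29619

Y = trial on which the second success occurs; negative binomial, r=2, p=0.674.
P(Y=3) = C(2,1) · p^2 · (1−p)^1
= 2 · 0.45428 · 0.326 = 0.2961880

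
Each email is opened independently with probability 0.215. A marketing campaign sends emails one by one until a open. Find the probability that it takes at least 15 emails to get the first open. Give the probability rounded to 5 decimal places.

0.03374

Y = number of emails to the first success; geometric, p = 0.215.
P(Y > 14) = P(first 14 all fail) = (1−p)^14 = 0.0337423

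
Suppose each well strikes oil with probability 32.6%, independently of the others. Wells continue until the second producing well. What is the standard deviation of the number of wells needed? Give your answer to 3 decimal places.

3.561

Y = total wells until the second success; negative binomial with r=2, p=0.326.
SD(Y) = √[r(1−p)/p²] = √(12.68395) = 3.56145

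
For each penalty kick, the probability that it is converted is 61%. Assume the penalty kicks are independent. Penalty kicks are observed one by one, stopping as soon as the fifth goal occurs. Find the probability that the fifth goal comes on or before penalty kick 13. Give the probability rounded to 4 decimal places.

0.9730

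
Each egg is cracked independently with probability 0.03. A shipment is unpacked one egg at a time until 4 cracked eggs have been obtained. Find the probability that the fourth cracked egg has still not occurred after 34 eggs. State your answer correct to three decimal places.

0.982

Needing more than 34 eggs ⇔ fewer than 4 successes in the first 34. With X ~ Binomial(34, 0.03), P(Y > 34) = P(X ≤ 3).
  k=0: C(34,0)·0.03^0·0.97^34 = 0.35501
  k=1: C(34,1)·0.03^1·0.97^33 = 0.37331
  k=2: C(34,2)·0.03^2·0.97^32 = 0.19050
  k=3: C(34,3)·0.03^3·0.97^31 = 0.06285
P(X ≤ 3) = 0.98167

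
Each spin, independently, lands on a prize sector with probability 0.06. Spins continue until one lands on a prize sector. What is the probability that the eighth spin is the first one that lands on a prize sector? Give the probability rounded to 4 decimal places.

0.0389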